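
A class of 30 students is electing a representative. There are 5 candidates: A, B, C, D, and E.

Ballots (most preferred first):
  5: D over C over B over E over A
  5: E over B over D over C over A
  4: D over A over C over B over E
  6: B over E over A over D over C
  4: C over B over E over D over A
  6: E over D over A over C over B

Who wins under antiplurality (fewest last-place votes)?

Last-place votes: A 14, B 6, C 6, D 0, E 4.

D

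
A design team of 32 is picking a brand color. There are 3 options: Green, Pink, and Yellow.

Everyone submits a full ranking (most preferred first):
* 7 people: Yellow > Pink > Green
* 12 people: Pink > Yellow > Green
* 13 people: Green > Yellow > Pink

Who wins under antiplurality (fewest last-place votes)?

Last-place votes: Green 19, Pink 13, Yellow 0.

Yellow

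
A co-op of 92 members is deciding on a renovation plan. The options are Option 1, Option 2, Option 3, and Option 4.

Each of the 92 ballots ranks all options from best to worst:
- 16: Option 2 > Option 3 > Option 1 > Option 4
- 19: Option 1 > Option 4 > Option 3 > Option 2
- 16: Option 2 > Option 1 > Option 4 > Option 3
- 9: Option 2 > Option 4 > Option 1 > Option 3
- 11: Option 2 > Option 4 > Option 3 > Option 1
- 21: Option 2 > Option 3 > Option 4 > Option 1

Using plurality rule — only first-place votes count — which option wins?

First-place votes: Option 1 19, Option 2 73, Option 3 0, Option 4 0.

Option 2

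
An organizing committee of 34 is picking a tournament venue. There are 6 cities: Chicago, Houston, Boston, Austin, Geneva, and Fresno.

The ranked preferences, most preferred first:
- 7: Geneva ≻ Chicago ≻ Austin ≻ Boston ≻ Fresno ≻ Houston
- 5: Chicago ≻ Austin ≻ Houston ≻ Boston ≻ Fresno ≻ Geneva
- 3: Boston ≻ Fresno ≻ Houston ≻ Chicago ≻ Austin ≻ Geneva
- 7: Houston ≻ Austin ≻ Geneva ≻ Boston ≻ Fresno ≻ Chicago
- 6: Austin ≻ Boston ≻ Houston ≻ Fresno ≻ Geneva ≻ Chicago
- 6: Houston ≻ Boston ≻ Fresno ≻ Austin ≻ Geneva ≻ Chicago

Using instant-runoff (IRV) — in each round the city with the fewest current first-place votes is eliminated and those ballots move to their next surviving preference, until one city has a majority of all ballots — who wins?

Round 1: Chicago 5, Houston 13, Boston 3, Austin 6, Geneva 7, Fresno 0. Fresno eliminated.
Round 2: Chicago 5, Houston 13, Boston 3, Austin 6, Geneva 7. Boston eliminated.
Round 3: Chicago 5, Houston 16, Austin 6, Geneva 7. Chicago eliminated.
Round 4: Houston 16, Austin 11, Geneva 7. Geneva eliminated.
Round 5: Houston 16, Austin 18. Austin has a majority (≥18).

Austin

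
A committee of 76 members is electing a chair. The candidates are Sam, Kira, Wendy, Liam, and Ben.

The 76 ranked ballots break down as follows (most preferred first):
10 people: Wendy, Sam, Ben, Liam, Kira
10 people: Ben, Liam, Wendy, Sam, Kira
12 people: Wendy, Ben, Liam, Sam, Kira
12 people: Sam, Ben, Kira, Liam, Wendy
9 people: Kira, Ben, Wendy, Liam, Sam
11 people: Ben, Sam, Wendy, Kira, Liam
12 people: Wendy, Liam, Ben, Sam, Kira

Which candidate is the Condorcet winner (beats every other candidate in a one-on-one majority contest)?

Ben

Ben vs Sam: 54–22
Ben vs Kira: 67–9
Ben vs Wendy: 42–34
Ben vs Liam: 64–12
Ben beats every other candidate.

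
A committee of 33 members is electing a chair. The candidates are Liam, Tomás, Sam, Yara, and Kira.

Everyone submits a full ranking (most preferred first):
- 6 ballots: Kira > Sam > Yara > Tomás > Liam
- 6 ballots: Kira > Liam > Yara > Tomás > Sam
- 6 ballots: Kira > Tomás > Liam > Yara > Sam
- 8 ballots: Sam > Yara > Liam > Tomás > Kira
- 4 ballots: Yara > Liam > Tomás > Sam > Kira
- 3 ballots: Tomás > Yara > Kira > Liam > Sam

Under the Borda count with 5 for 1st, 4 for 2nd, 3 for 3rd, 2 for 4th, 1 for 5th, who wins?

Liam: 6×1 + 6×4 + 6×3 + 8×3 + 4×4 + 3×2 = 94
Tomás: 6×2 + 6×2 + 6×4 + 8×2 + 4×3 + 3×5 = 91
Sam: 6×4 + 6×1 + 6×1 + 8×5 + 4×2 + 3×1 = 87
Yara: 6×3 + 6×3 + 6×2 + 8×4 + 4×5 + 3×4 = 112
Kira: 6×5 + 6×5 + 6×5 + 8×1 + 4×1 + 3×3 = 111

Yara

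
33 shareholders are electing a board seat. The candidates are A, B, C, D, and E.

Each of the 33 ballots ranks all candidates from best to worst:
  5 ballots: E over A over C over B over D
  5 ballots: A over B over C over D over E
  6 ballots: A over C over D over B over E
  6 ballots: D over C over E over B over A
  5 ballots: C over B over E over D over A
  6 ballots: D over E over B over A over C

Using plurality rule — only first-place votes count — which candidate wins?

D

First-place votes: A 11, B 0, C 5, D 12, E 5.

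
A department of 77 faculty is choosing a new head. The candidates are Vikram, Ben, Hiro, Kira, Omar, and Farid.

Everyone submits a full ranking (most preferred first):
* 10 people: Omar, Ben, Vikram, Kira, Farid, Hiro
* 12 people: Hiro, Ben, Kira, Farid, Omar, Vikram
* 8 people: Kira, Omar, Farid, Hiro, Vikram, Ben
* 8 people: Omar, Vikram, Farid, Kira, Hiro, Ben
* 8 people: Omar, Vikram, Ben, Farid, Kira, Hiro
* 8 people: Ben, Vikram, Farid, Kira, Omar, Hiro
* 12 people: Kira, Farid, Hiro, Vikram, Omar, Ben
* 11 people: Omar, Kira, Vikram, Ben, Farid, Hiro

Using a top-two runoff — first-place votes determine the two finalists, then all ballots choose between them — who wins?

Kira

Round 1 first-place votes: Vikram 0, Ben 8, Hiro 12, Kira 20, Omar 37, Farid 0. Omar and Kira advance.
Runoff: Omar is ranked above Kira on 37 ballots, Kira above Omar on 40.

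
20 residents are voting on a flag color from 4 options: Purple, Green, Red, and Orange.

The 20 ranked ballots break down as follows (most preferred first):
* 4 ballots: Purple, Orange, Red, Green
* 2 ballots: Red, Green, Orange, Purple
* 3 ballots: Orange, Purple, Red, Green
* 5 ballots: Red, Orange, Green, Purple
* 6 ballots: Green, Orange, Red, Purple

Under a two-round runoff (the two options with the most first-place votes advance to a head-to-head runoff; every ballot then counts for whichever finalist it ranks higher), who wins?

Round 1 first-place votes: Purple 4, Green 6, Red 7, Orange 3. Red and Green advance.
Runoff: Red is ranked above Green on 14 ballots, Green above Red on 6.

Red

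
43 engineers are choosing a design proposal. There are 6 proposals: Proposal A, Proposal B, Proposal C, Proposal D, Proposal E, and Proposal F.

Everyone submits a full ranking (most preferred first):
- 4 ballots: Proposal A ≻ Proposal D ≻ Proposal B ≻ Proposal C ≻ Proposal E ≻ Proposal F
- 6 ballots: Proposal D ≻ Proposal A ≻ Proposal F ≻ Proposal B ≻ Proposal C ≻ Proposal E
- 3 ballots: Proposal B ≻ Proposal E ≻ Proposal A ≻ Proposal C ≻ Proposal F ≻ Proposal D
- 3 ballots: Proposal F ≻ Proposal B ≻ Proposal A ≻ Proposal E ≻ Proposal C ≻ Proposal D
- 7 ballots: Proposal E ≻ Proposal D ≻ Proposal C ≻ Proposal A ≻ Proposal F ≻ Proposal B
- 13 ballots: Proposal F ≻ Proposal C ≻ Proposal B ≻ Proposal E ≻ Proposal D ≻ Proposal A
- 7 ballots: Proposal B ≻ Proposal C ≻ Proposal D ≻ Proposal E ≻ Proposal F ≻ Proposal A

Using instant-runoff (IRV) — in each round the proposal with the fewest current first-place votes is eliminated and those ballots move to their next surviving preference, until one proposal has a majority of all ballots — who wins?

Proposal D

Round 1: Proposal A 4, Proposal B 10, Proposal C 0, Proposal D 6, Proposal E 7, Proposal F 16. Proposal C eliminated.
Round 2: Proposal A 4, Proposal B 10, Proposal D 6, Proposal E 7, Proposal F 16. Proposal A eliminated.
Round 3: Proposal B 10, Proposal D 10, Proposal E 7, Proposal F 16. Proposal E eliminated.
Round 4: Proposal B 10, Proposal D 17, Proposal F 16. Proposal B eliminated.
Round 5: Proposal D 24, Proposal F 19. Proposal D has a majority (≥22).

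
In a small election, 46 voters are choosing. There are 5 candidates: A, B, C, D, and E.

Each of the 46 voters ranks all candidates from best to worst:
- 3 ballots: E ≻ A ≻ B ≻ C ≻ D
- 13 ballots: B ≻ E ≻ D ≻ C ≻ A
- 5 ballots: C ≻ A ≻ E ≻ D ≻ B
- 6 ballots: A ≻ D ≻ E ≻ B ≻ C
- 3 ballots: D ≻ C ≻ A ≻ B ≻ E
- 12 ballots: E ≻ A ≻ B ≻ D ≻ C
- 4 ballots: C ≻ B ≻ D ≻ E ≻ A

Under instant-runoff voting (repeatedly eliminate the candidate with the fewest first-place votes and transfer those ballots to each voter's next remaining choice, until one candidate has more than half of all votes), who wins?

E

Round 1: A 6, B 13, C 9, D 3, E 15. D eliminated.
Round 2: A 6, B 13, C 12, E 15. A eliminated.
Round 3: B 13, C 12, E 21. C eliminated.
Round 4: B 20, E 26. E has a majority (≥24).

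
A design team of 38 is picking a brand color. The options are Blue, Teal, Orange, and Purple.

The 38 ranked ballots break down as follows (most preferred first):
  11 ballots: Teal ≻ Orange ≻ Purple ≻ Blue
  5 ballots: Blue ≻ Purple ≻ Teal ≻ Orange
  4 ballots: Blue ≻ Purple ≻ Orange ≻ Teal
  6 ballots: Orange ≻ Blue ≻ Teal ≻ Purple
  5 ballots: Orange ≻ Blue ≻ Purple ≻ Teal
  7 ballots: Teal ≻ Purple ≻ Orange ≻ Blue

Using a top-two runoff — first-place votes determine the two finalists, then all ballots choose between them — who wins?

Round 1 first-place votes: Blue 9, Teal 18, Orange 11, Purple 0. Teal and Orange advance.
Runoff: Teal is ranked above Orange on 23 ballots, Orange above Teal on 15.

Teal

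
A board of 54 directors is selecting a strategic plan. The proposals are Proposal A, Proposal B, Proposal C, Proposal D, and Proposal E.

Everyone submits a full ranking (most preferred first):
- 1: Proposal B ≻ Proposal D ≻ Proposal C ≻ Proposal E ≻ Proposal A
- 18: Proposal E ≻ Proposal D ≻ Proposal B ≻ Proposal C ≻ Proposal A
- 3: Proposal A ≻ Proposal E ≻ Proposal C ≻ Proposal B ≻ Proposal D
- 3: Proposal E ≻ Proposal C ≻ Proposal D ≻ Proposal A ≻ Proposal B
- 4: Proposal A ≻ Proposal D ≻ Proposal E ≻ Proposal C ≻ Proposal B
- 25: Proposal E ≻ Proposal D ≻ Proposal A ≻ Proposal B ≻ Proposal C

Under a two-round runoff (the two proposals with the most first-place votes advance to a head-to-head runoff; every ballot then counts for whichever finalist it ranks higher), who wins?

Round 1 first-place votes: Proposal A 7, Proposal B 1, Proposal C 0, Proposal D 0, Proposal E 46. Proposal E and Proposal A advance.
Runoff: Proposal E is ranked above Proposal A on 47 ballots, Proposal A above Proposal E on 7.

Proposal E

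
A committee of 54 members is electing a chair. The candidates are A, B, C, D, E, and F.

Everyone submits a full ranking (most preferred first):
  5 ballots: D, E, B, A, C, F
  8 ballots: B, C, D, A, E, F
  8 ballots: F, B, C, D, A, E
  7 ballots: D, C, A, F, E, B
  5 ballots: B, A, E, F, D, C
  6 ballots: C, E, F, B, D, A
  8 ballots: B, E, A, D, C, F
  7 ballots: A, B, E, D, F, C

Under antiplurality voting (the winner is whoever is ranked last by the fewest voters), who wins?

D

Last-place votes: A 6, B 7, C 12, D 0, E 8, F 21.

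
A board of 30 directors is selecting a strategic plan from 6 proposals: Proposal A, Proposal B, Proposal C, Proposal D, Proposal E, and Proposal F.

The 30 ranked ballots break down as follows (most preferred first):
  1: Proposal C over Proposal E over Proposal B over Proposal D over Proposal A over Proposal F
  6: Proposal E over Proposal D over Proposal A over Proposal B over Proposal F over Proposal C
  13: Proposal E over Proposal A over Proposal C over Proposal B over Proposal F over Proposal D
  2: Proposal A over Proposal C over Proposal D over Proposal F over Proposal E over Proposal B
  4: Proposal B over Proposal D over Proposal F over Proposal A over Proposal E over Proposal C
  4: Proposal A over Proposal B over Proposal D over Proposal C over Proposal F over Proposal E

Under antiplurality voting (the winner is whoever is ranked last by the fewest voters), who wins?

Last-place votes: Proposal A 0, Proposal B 2, Proposal C 10, Proposal D 13, Proposal E 4, Proposal F 1.

Proposal A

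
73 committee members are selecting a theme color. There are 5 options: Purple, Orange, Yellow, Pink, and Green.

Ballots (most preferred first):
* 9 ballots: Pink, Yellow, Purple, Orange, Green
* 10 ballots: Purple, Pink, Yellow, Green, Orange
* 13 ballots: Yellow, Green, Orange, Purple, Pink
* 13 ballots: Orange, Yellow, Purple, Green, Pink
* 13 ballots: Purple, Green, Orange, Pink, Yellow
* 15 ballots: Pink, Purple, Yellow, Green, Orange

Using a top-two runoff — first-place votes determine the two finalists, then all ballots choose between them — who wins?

Purple

Round 1 first-place votes: Purple 23, Orange 13, Yellow 13, Pink 24, Green 0. Pink and Purple advance.
Runoff: Pink is ranked above Purple on 24 ballots, Purple above Pink on 49.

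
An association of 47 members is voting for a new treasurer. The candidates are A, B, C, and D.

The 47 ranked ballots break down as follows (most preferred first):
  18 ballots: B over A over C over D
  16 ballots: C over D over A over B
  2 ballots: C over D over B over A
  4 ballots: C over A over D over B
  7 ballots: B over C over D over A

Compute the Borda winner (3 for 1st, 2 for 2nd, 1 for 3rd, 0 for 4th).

C

A: 18×2 + 16×1 + 2×0 + 4×2 + 7×0 = 60
B: 18×3 + 16×0 + 2×1 + 4×0 + 7×3 = 77
C: 18×1 + 16×3 + 2×3 + 4×3 + 7×2 = 98
D: 18×0 + 16×2 + 2×2 + 4×1 + 7×1 = 47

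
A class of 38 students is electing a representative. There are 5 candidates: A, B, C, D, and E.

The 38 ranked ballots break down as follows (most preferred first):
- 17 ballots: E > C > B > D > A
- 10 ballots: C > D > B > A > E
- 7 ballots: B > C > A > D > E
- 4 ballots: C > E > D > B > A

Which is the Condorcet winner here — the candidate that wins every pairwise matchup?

C

C vs A: 38–0
C vs B: 31–7
C vs D: 38–0
C vs E: 21–17
C beats every other candidate.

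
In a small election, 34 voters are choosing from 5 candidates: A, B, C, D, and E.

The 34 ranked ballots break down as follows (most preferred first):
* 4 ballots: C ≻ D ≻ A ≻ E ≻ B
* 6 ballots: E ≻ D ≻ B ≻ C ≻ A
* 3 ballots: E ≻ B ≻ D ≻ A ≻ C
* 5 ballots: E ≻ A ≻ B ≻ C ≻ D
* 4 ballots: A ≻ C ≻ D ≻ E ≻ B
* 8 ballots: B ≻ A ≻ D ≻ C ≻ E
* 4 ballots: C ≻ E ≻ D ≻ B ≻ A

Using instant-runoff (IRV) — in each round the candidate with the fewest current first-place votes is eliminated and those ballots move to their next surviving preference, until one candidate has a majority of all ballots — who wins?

Round 1: A 4, B 8, C 8, D 0, E 14. D eliminated.
Round 2: A 4, B 8, C 8, E 14. A eliminated.
Round 3: B 8, C 12, E 14. B eliminated.
Round 4: C 20, E 14. C has a majority (≥18).

C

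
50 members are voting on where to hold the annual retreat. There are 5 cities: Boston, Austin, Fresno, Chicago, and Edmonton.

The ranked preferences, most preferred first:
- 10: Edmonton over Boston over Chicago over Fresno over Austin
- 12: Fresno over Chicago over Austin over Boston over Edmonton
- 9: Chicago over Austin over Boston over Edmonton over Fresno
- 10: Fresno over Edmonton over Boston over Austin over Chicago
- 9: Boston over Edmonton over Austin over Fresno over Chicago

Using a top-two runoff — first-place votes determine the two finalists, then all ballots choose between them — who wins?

Round 1 first-place votes: Boston 9, Austin 0, Fresno 22, Chicago 9, Edmonton 10. Fresno and Edmonton advance.
Runoff: Fresno is ranked above Edmonton on 22 ballots, Edmonton above Fresno on 28.

Edmonton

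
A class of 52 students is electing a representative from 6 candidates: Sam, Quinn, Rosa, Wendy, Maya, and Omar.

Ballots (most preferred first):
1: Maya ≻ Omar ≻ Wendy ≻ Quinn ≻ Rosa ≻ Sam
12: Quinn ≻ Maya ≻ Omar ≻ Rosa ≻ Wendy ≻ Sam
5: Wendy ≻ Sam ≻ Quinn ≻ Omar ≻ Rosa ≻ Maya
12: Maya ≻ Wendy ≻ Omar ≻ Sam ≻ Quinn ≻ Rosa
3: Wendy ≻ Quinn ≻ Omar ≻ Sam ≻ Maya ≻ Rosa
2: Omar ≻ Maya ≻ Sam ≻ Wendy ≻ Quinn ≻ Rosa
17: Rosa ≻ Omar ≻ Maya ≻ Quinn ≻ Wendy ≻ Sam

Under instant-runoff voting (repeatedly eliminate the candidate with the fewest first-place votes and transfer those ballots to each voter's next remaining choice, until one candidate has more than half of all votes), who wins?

Quinn

Round 1: Sam 0, Quinn 12, Rosa 17, Wendy 8, Maya 13, Omar 2. Sam eliminated.
Round 2: Quinn 12, Rosa 17, Wendy 8, Maya 13, Omar 2. Omar eliminated.
Round 3: Quinn 12, Rosa 17, Wendy 8, Maya 15. Wendy eliminated.
Round 4: Quinn 20, Rosa 17, Maya 15. Maya eliminated.
Round 5: Quinn 35, Rosa 17. Quinn has a majority (≥27).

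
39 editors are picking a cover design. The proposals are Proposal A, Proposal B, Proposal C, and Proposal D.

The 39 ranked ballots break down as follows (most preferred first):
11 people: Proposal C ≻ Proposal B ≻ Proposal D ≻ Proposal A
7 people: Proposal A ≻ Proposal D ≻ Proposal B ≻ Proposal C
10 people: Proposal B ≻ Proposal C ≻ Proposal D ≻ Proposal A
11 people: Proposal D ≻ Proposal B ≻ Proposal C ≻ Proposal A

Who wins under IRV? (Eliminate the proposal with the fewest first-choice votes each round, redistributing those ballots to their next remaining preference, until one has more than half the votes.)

Round 1: Proposal A 7, Proposal B 10, Proposal C 11, Proposal D 11. Proposal A eliminated.
Round 2: Proposal B 10, Proposal C 11, Proposal D 18. Proposal B eliminated.
Round 3: Proposal C 21, Proposal D 18. Proposal C has a majority (≥20).

Proposal C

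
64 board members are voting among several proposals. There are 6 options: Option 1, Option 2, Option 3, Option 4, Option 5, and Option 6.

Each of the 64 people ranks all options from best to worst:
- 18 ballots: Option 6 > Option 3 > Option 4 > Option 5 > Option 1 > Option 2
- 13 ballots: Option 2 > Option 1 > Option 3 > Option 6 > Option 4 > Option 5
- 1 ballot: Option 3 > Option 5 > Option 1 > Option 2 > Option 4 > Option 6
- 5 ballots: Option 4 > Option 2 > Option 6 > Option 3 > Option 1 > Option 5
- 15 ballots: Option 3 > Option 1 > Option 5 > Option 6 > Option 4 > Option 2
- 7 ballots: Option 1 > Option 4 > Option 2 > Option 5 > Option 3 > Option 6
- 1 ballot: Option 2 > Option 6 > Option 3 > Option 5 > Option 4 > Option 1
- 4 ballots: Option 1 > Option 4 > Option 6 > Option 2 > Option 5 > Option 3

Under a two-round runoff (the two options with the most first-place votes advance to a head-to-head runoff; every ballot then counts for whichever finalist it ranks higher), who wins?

Option 3

Round 1 first-place votes: Option 1 11, Option 2 14, Option 3 16, Option 4 5, Option 5 0, Option 6 18. Option 6 and Option 3 advance.
Runoff: Option 6 is ranked above Option 3 on 28 ballots, Option 3 above Option 6 on 36.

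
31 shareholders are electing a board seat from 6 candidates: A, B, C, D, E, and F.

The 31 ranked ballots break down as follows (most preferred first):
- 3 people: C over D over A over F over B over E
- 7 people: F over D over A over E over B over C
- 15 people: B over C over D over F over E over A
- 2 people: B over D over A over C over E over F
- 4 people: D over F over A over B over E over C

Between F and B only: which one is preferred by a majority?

F is ranked above B on 14 ballots; B above F on 17.

B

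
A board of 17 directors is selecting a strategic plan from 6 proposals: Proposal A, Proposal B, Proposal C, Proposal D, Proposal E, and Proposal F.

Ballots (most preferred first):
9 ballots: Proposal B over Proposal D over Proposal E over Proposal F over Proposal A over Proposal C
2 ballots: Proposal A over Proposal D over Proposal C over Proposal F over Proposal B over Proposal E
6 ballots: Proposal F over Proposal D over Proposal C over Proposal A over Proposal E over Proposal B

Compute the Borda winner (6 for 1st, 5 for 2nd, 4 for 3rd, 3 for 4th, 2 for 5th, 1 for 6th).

Proposal A: 9×2 + 2×6 + 6×3 = 48
Proposal B: 9×6 + 2×2 + 6×1 = 64
Proposal C: 9×1 + 2×4 + 6×4 = 41
Proposal D: 9×5 + 2×5 + 6×5 = 85
Proposal E: 9×4 + 2×1 + 6×2 = 50
Proposal F: 9×3 + 2×3 + 6×6 = 69

Proposal D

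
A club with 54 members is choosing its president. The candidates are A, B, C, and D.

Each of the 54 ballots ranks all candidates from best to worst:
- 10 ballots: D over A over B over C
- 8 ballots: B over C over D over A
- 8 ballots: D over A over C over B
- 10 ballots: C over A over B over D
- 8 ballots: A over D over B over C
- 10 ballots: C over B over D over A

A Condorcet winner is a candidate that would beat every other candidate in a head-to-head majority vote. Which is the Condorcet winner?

C vs A: 28–26
C vs B: 28–26
C vs D: 28–26
C beats every other candidate.

C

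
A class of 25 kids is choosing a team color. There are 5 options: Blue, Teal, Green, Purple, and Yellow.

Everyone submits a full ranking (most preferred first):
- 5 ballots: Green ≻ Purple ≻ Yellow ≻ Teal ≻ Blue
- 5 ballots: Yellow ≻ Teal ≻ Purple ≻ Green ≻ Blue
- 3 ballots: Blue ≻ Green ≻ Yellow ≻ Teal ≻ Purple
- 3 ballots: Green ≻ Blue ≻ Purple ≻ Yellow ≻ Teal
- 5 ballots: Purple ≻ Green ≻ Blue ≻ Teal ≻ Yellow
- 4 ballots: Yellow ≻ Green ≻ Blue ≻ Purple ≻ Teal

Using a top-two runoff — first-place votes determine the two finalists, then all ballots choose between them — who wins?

Green

Round 1 first-place votes: Blue 3, Teal 0, Green 8, Purple 5, Yellow 9. Yellow and Green advance.
Runoff: Yellow is ranked above Green on 9 ballots, Green above Yellow on 16.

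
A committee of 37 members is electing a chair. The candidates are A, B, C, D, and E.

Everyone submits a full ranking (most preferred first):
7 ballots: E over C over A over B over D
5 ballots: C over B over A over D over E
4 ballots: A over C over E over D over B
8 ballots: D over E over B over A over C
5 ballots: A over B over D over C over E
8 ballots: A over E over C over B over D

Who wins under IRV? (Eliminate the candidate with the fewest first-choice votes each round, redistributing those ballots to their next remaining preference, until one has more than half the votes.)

Round 1: A 17, B 0, C 5, D 8, E 7. B eliminated.
Round 2: A 17, C 5, D 8, E 7. C eliminated.
Round 3: A 22, D 8, E 7. A has a majority (≥19).

A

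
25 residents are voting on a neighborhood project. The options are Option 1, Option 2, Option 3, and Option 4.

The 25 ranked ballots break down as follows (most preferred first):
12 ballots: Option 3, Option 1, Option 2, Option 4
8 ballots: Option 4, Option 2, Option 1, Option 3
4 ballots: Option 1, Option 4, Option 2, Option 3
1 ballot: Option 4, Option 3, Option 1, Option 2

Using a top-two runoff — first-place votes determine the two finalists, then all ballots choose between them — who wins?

Round 1 first-place votes: Option 1 4, Option 2 0, Option 3 12, Option 4 9. Option 3 and Option 4 advance.
Runoff: Option 3 is ranked above Option 4 on 12 ballots, Option 4 above Option 3 on 13.

Option 4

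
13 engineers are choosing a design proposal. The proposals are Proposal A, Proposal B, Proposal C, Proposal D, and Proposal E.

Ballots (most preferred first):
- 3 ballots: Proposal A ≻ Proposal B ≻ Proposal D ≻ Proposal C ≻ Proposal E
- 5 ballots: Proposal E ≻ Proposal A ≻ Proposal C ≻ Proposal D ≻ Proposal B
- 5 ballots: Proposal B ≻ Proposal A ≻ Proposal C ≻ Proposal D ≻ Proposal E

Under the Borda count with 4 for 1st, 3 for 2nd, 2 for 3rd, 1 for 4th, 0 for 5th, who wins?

Proposal A: 3×4 + 5×3 + 5×3 = 42
Proposal B: 3×3 + 5×0 + 5×4 = 29
Proposal C: 3×1 + 5×2 + 5×2 = 23
Proposal D: 3×2 + 5×1 + 5×1 = 16
Proposal E: 3×0 + 5×4 + 5×0 = 20

Proposal A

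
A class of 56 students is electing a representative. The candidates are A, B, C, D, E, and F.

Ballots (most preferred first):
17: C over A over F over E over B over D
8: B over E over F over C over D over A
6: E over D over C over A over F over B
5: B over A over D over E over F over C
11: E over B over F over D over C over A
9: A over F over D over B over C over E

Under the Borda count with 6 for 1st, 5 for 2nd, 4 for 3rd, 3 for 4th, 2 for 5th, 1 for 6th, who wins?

A: 17×5 + 8×1 + 6×3 + 5×5 + 11×1 + 9×6 = 201
B: 17×2 + 8×6 + 6×1 + 5×6 + 11×5 + 9×3 = 200
C: 17×6 + 8×3 + 6×4 + 5×1 + 11×2 + 9×2 = 195
D: 17×1 + 8×2 + 6×5 + 5×4 + 11×3 + 9×4 = 152
E: 17×3 + 8×5 + 6×6 + 5×3 + 11×6 + 9×1 = 217
F: 17×4 + 8×4 + 6×2 + 5×2 + 11×4 + 9×5 = 211

E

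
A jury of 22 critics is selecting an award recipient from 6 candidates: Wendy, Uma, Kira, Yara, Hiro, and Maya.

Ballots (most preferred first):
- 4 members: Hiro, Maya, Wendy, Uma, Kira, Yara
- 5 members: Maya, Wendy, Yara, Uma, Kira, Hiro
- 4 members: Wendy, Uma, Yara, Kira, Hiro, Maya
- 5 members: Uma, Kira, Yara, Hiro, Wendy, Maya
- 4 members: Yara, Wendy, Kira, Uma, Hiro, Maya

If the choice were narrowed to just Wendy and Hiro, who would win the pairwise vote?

Wendy

Wendy is ranked above Hiro on 13 ballots; Hiro above Wendy on 9.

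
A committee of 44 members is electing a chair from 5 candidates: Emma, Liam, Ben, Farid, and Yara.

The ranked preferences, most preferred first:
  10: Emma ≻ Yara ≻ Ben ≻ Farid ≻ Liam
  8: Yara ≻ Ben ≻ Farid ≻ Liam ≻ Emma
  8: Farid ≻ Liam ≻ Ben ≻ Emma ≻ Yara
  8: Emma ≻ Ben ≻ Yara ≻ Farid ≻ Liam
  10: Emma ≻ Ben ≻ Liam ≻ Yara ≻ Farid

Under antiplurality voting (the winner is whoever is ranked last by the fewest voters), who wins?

Ben

Last-place votes: Emma 8, Liam 18, Ben 0, Farid 10, Yara 8.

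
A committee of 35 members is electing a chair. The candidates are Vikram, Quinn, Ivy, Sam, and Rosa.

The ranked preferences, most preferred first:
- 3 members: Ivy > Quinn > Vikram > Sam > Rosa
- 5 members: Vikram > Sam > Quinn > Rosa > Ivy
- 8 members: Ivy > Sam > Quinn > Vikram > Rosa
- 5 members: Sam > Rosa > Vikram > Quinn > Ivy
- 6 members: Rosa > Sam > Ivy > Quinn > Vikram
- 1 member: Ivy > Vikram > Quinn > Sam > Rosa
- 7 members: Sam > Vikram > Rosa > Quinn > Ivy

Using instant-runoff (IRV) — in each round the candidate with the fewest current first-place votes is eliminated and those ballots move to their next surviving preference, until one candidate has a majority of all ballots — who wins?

Sam

Round 1: Vikram 5, Quinn 0, Ivy 12, Sam 12, Rosa 6. Quinn eliminated.
Round 2: Vikram 5, Ivy 12, Sam 12, Rosa 6. Vikram eliminated.
Round 3: Ivy 12, Sam 17, Rosa 6. Rosa eliminated.
Round 4: Ivy 12, Sam 23. Sam has a majority (≥18).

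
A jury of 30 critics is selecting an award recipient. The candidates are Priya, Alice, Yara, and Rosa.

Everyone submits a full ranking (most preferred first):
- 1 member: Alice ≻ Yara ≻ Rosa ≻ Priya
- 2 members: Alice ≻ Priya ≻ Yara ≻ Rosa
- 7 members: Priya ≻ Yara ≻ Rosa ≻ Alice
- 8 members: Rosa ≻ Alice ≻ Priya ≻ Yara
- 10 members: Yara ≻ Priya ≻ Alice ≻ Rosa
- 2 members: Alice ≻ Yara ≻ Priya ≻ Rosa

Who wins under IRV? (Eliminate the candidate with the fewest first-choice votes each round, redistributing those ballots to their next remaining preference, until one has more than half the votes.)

Priya

Round 1: Priya 7, Alice 5, Yara 10, Rosa 8. Alice eliminated.
Round 2: Priya 9, Yara 13, Rosa 8. Rosa eliminated.
Round 3: Priya 17, Yara 13. Priya has a majority (≥16).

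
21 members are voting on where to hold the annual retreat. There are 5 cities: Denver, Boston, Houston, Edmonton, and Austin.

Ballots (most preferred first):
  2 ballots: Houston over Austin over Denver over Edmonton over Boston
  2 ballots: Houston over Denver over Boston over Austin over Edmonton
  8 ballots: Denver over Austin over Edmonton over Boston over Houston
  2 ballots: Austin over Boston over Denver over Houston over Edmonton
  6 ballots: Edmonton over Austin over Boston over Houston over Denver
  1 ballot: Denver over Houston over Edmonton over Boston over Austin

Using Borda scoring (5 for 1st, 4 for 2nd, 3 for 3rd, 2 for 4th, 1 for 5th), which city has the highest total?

Denver: 2×3 + 2×4 + 8×5 + 2×3 + 6×1 + 1×5 = 71
Boston: 2×1 + 2×3 + 8×2 + 2×4 + 6×3 + 1×2 = 52
Houston: 2×5 + 2×5 + 8×1 + 2×2 + 6×2 + 1×4 = 48
Edmonton: 2×2 + 2×1 + 8×3 + 2×1 + 6×5 + 1×3 = 65
Austin: 2×4 + 2×2 + 8×4 + 2×5 + 6×4 + 1×1 = 79

Austin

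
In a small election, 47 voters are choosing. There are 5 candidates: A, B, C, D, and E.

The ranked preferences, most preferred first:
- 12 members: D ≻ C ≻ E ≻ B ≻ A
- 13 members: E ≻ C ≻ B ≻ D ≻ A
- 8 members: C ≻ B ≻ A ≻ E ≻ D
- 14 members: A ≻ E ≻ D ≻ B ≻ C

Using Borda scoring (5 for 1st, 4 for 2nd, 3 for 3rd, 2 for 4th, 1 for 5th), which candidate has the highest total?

E

A: 12×1 + 13×1 + 8×3 + 14×5 = 119
B: 12×2 + 13×3 + 8×4 + 14×2 = 123
C: 12×4 + 13×4 + 8×5 + 14×1 = 154
D: 12×5 + 13×2 + 8×1 + 14×3 = 136
E: 12×3 + 13×5 + 8×2 + 14×4 = 173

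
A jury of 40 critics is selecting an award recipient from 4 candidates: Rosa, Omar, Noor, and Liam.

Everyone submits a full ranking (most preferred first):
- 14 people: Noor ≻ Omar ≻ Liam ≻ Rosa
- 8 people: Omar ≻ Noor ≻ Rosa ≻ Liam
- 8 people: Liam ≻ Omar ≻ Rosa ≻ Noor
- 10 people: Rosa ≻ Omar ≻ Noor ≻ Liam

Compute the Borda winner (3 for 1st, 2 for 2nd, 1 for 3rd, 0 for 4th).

Rosa: 14×0 + 8×1 + 8×1 + 10×3 = 46
Omar: 14×2 + 8×3 + 8×2 + 10×2 = 88
Noor: 14×3 + 8×2 + 8×0 + 10×1 = 68
Liam: 14×1 + 8×0 + 8×3 + 10×0 = 38

Omar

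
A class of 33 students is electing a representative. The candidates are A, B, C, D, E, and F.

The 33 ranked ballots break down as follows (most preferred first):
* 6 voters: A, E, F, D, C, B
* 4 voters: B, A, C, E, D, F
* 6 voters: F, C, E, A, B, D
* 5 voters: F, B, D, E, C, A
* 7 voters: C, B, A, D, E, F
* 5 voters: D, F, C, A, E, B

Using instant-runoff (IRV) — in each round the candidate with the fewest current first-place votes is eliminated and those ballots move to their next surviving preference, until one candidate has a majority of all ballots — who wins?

Round 1: A 6, B 4, C 7, D 5, E 0, F 11. E eliminated.
Round 2: A 6, B 4, C 7, D 5, F 11. B eliminated.
Round 3: A 10, C 7, D 5, F 11. D eliminated.
Round 4: A 10, C 7, F 16. C eliminated.
Round 5: A 17, F 16. A has a majority (≥17).

A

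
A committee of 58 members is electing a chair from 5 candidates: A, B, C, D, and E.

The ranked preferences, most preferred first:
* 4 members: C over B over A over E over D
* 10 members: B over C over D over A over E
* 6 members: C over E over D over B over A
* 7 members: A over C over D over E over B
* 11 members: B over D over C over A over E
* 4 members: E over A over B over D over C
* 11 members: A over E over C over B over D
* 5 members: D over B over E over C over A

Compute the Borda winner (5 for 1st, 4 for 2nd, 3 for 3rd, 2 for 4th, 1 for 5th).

A: 4×3 + 10×2 + 6×1 + 7×5 + 11×2 + 4×4 + 11×5 + 5×1 = 171
B: 4×4 + 10×5 + 6×2 + 7×1 + 11×5 + 4×3 + 11×2 + 5×4 = 194
C: 4×5 + 10×4 + 6×5 + 7×4 + 11×3 + 4×1 + 11×3 + 5×2 = 198
D: 4×1 + 10×3 + 6×3 + 7×3 + 11×4 + 4×2 + 11×1 + 5×5 = 161
E: 4×2 + 10×1 + 6×4 + 7×2 + 11×1 + 4×5 + 11×4 + 5×3 = 146

C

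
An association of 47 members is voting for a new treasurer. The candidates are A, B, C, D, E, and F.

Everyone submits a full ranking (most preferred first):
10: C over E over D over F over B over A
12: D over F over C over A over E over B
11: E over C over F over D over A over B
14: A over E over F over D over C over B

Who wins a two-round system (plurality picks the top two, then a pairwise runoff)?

D

Round 1 first-place votes: A 14, B 0, C 10, D 12, E 11, F 0. A and D advance.
Runoff: A is ranked above D on 14 ballots, D above A on 33.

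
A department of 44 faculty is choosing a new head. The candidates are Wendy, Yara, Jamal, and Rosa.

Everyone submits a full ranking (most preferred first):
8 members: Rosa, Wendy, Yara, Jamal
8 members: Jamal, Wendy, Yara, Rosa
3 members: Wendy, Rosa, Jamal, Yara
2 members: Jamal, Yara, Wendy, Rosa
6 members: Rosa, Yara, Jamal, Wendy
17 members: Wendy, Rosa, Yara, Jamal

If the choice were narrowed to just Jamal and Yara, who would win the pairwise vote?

Jamal is ranked above Yara on 13 ballots; Yara above Jamal on 31.

Yara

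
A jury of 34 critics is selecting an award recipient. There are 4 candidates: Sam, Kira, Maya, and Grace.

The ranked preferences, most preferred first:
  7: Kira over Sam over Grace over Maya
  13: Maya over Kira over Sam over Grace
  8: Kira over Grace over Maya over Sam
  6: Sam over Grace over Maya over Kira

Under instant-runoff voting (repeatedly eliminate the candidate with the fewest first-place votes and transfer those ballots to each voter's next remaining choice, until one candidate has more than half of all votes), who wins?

Round 1: Sam 6, Kira 15, Maya 13, Grace 0. Grace eliminated.
Round 2: Sam 6, Kira 15, Maya 13. Sam eliminated.
Round 3: Kira 15, Maya 19. Maya has a majority (≥18).

Maya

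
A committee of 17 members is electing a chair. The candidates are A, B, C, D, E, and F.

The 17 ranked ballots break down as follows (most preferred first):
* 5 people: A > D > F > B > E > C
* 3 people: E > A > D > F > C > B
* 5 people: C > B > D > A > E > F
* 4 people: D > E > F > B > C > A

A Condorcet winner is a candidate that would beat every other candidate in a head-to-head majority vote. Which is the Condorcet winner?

D

D vs A: 9–8
D vs B: 12–5
D vs C: 12–5
D vs E: 14–3
D vs F: 17–0
D beats every other candidate.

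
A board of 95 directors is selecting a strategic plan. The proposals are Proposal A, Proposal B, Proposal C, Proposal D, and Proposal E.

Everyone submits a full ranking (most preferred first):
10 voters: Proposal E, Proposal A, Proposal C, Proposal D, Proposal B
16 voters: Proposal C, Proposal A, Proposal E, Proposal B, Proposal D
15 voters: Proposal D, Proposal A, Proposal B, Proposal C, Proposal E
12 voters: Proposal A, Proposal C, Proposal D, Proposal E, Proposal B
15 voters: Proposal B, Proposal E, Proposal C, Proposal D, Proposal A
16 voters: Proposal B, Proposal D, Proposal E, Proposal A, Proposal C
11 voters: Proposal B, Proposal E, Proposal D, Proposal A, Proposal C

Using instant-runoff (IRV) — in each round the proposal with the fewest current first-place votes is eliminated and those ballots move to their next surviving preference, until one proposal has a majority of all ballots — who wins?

Proposal A

Round 1: Proposal A 12, Proposal B 42, Proposal C 16, Proposal D 15, Proposal E 10. Proposal E eliminated.
Round 2: Proposal A 22, Proposal B 42, Proposal C 16, Proposal D 15. Proposal D eliminated.
Round 3: Proposal A 37, Proposal B 42, Proposal C 16. Proposal C eliminated.
Round 4: Proposal A 53, Proposal B 42. Proposal A has a majority (≥48).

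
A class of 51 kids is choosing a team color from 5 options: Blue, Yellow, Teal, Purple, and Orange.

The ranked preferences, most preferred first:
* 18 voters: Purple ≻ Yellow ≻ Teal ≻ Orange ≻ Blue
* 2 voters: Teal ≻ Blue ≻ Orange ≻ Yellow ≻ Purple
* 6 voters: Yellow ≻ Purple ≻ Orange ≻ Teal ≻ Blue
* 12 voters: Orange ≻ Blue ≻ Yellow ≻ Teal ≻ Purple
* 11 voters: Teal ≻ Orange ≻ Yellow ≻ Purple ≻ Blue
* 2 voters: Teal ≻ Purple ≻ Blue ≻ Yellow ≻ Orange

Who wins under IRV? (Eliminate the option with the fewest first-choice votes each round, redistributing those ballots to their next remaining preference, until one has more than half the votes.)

Teal

Round 1: Blue 0, Yellow 6, Teal 15, Purple 18, Orange 12. Blue eliminated.
Round 2: Yellow 6, Teal 15, Purple 18, Orange 12. Yellow eliminated.
Round 3: Teal 15, Purple 24, Orange 12. Orange eliminated.
Round 4: Teal 27, Purple 24. Teal has a majority (≥26).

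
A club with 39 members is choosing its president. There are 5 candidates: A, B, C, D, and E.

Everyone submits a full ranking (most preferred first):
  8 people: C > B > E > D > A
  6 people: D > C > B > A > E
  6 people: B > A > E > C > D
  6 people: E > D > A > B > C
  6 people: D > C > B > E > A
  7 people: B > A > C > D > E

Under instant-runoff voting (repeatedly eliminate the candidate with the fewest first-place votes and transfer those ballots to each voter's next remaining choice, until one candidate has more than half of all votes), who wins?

B

Round 1: A 0, B 13, C 8, D 12, E 6. A eliminated.
Round 2: B 13, C 8, D 12, E 6. E eliminated.
Round 3: B 13, C 8, D 18. C eliminated.
Round 4: B 21, D 18. B has a majority (≥20).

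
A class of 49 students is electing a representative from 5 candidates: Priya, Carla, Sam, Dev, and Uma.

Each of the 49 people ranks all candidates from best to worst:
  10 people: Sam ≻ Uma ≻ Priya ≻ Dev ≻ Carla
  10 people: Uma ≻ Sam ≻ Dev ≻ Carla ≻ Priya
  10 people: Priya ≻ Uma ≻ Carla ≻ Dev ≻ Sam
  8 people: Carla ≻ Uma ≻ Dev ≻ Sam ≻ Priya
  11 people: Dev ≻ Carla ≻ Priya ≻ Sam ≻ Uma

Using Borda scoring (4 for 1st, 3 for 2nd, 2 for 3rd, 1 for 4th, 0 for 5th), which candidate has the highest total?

Uma

Priya: 10×2 + 10×0 + 10×4 + 8×0 + 11×2 = 82
Carla: 10×0 + 10×1 + 10×2 + 8×4 + 11×3 = 95
Sam: 10×4 + 10×3 + 10×0 + 8×1 + 11×1 = 89
Dev: 10×1 + 10×2 + 10×1 + 8×2 + 11×4 = 100
Uma: 10×3 + 10×4 + 10×3 + 8×3 + 11×0 = 124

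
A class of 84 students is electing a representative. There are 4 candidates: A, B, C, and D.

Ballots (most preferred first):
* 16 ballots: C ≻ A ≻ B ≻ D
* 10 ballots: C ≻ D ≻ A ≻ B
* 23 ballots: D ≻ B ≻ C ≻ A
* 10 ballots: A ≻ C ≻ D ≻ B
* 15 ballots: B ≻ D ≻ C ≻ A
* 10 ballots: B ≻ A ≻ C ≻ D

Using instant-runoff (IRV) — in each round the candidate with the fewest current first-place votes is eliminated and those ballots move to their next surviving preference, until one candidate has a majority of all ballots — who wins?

B

Round 1: A 10, B 25, C 26, D 23. A eliminated.
Round 2: B 25, C 36, D 23. D eliminated.
Round 3: B 48, C 36. B has a majority (≥43).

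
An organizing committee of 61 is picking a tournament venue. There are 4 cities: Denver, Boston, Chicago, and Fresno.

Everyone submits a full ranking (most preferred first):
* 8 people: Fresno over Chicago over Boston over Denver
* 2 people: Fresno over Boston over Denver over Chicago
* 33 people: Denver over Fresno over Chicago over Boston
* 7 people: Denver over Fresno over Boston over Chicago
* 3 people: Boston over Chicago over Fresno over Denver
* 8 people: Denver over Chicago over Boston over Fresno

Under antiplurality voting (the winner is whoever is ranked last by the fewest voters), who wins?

Fresno

Last-place votes: Denver 11, Boston 33, Chicago 9, Fresno 8.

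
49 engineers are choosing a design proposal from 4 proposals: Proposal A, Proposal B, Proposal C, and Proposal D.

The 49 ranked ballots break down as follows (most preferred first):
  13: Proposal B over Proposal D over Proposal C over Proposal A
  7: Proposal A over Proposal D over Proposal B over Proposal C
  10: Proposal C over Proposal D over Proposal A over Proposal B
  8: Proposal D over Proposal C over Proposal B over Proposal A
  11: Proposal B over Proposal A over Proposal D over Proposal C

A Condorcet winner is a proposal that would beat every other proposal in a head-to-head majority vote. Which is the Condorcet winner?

Proposal D vs Proposal A: 31–18
Proposal D vs Proposal B: 25–24
Proposal D vs Proposal C: 39–10
Proposal D beats every other proposal.

Proposal D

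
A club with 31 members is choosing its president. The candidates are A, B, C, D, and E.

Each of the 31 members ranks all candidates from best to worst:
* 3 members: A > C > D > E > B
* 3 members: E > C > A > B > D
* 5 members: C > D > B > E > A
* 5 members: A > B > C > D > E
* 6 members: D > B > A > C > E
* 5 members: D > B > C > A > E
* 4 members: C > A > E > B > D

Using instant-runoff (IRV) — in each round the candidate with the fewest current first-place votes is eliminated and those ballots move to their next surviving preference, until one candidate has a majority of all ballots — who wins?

C

Round 1: A 8, B 0, C 9, D 11, E 3. B eliminated.
Round 2: A 8, C 9, D 11, E 3. E eliminated.
Round 3: A 8, C 12, D 11. A eliminated.
Round 4: C 20, D 11. C has a majority (≥16).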